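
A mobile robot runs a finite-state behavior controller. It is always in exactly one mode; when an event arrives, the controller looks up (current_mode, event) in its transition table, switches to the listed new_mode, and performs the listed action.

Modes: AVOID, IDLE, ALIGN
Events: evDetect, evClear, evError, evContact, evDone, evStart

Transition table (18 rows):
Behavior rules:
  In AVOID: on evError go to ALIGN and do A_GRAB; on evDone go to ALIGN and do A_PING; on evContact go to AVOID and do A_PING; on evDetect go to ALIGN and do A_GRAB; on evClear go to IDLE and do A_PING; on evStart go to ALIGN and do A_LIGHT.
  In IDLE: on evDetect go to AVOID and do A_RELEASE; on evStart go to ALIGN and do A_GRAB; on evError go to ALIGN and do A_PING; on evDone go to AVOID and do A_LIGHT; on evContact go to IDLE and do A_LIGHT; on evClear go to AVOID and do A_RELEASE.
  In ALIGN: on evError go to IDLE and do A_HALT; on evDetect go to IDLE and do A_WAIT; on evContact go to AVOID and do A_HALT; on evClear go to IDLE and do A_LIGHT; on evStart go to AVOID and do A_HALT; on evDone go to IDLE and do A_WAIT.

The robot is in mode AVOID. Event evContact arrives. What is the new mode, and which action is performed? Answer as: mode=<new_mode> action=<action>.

mode=AVOID action=A_PING

current mode = AVOID; filter table to that mode:
  (AVOID, evError) → (ALIGN, A_GRAB)
  (AVOID, evDone) → (ALIGN, A_PING)
  (AVOID, evContact) → (AVOID, A_PING)  ← event matches
  (AVOID, evDetect) → (ALIGN, A_GRAB)
  (AVOID, evClear) → (IDLE, A_PING)
  (AVOID, evStart) → (ALIGN, A_LIGHT)
event = evContact selects (AVOID, A_PING)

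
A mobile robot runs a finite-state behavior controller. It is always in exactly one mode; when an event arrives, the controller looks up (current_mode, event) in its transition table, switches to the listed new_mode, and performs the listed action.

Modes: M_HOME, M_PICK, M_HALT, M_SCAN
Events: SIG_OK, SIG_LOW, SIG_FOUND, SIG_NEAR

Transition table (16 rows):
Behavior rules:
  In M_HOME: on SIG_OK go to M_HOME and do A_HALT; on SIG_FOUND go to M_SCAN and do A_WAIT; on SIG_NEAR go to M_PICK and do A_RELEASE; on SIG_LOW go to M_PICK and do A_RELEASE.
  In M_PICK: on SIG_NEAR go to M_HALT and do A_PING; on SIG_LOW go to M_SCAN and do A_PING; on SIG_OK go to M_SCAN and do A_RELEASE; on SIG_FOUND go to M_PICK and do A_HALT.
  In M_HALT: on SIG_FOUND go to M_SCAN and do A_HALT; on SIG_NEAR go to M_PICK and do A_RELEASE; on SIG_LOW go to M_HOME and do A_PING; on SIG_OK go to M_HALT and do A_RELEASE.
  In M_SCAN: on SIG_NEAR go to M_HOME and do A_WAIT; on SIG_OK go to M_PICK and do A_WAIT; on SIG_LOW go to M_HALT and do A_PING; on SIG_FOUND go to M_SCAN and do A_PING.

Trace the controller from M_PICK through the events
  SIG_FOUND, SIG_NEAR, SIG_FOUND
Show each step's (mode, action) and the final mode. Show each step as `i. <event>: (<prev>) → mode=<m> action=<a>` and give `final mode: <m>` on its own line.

final mode: M_SCAN

1. SIG_FOUND: (M_PICK) → mode=M_PICK action=A_HALT
2. SIG_NEAR: (M_PICK) → mode=M_HALT action=A_PING
3. SIG_FOUND: (M_HALT) → mode=M_SCAN action=A_HALT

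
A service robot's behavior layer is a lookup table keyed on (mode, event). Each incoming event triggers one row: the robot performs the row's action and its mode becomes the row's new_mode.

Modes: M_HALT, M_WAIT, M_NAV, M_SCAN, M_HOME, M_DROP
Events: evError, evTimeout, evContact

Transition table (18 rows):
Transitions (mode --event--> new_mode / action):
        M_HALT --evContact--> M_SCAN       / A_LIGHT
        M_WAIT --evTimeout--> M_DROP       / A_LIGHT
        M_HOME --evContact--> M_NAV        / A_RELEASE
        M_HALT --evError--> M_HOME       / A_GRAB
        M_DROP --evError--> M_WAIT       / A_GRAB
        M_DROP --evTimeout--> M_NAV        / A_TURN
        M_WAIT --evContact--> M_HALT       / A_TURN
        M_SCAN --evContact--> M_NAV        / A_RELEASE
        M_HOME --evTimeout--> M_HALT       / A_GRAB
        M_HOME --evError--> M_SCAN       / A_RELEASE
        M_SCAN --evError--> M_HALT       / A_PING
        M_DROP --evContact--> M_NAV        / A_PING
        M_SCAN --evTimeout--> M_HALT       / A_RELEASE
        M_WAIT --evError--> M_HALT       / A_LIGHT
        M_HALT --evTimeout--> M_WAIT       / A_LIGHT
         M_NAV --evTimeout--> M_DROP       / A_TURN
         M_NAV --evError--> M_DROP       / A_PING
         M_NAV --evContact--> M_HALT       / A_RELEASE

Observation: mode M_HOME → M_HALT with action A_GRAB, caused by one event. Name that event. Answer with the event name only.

try evError: (M_HOME, evError) → (M_SCAN, A_RELEASE)
try evTimeout: (M_HOME, evTimeout) → (M_HALT, A_GRAB)  ← matches
try evContact: (M_HOME, evContact) → (M_NAV, A_RELEASE)

evTimeout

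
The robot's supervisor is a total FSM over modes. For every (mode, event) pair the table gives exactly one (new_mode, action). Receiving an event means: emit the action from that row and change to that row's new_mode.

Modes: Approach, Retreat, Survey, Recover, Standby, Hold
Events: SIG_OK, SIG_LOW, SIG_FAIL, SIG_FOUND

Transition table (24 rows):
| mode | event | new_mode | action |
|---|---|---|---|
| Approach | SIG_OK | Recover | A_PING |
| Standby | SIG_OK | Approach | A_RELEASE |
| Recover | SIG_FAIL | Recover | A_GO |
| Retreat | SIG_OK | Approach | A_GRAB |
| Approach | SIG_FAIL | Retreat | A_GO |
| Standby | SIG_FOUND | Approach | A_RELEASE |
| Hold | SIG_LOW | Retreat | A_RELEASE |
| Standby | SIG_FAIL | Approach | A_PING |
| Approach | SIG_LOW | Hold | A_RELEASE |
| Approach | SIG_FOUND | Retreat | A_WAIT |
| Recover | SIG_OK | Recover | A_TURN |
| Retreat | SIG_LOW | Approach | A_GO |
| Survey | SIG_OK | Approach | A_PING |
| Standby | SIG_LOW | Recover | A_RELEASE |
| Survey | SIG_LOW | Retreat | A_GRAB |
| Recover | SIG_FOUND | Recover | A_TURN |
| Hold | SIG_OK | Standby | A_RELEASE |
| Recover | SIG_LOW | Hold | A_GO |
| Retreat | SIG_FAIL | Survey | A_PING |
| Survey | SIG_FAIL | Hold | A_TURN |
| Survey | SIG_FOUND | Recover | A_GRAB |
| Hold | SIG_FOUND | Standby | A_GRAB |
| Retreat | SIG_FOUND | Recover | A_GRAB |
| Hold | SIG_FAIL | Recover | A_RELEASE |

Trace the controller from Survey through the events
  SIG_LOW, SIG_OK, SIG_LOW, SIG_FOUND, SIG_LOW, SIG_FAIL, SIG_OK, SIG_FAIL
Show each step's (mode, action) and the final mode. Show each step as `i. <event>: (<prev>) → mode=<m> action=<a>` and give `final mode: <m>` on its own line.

final mode: Recover

1. SIG_LOW: (Survey) → mode=Retreat action=A_GRAB
2. SIG_OK: (Retreat) → mode=Approach action=A_GRAB
3. SIG_LOW: (Approach) → mode=Hold action=A_RELEASE
4. SIG_FOUND: (Hold) → mode=Standby action=A_GRAB
5. SIG_LOW: (Standby) → mode=Recover action=A_RELEASE
6. SIG_FAIL: (Recover) → mode=Recover action=A_GO
7. SIG_OK: (Recover) → mode=Recover action=A_TURN
8. SIG_FAIL: (Recover) → mode=Recover action=A_GO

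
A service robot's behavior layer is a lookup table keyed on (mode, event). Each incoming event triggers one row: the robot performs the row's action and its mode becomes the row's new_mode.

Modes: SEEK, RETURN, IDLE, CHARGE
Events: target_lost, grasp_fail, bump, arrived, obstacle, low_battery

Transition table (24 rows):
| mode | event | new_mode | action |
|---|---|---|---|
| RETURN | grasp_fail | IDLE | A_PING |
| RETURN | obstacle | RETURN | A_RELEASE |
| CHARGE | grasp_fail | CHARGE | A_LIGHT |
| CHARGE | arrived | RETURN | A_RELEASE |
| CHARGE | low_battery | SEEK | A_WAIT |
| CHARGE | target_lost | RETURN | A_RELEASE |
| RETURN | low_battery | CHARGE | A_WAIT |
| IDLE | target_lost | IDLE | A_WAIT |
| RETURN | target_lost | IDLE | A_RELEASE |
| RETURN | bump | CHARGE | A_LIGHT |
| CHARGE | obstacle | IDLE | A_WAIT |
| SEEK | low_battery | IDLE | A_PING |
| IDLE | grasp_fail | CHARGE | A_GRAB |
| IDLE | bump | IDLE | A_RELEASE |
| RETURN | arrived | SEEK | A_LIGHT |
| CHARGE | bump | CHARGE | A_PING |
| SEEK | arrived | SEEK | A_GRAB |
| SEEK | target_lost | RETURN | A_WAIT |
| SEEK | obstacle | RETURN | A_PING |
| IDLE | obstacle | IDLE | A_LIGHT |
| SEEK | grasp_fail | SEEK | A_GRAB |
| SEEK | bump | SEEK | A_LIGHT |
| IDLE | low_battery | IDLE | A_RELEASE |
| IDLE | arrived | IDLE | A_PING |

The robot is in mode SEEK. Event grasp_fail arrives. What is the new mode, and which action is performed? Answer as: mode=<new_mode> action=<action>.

mode=SEEK action=A_GRAB

current mode = SEEK; filter table to that mode:
  (SEEK, low_battery) → (IDLE, A_PING)
  (SEEK, arrived) → (SEEK, A_GRAB)
  (SEEK, target_lost) → (RETURN, A_WAIT)
  (SEEK, obstacle) → (RETURN, A_PING)
  (SEEK, grasp_fail) → (SEEK, A_GRAB)  ← event matches
  (SEEK, bump) → (SEEK, A_LIGHT)
event = grasp_fail selects (SEEK, A_GRAB)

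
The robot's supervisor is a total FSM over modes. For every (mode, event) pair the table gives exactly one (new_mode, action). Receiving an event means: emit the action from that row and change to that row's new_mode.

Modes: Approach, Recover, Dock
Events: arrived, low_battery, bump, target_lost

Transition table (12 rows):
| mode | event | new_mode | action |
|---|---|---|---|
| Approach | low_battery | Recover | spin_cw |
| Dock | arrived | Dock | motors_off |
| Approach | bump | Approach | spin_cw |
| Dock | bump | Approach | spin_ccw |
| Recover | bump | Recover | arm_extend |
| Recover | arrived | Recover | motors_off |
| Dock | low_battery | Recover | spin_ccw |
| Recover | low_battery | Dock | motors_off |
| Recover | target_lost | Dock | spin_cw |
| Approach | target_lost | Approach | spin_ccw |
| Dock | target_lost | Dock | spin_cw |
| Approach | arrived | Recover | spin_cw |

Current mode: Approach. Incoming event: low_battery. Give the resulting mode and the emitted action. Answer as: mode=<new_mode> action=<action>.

current mode = Approach; filter table to that mode:
  (Approach, low_battery) → (Recover, spin_cw)  ← event matches
  (Approach, bump) → (Approach, spin_cw)
  (Approach, target_lost) → (Approach, spin_ccw)
  (Approach, arrived) → (Recover, spin_cw)
event = low_battery selects (Recover, spin_cw)

mode=Recover action=spin_cw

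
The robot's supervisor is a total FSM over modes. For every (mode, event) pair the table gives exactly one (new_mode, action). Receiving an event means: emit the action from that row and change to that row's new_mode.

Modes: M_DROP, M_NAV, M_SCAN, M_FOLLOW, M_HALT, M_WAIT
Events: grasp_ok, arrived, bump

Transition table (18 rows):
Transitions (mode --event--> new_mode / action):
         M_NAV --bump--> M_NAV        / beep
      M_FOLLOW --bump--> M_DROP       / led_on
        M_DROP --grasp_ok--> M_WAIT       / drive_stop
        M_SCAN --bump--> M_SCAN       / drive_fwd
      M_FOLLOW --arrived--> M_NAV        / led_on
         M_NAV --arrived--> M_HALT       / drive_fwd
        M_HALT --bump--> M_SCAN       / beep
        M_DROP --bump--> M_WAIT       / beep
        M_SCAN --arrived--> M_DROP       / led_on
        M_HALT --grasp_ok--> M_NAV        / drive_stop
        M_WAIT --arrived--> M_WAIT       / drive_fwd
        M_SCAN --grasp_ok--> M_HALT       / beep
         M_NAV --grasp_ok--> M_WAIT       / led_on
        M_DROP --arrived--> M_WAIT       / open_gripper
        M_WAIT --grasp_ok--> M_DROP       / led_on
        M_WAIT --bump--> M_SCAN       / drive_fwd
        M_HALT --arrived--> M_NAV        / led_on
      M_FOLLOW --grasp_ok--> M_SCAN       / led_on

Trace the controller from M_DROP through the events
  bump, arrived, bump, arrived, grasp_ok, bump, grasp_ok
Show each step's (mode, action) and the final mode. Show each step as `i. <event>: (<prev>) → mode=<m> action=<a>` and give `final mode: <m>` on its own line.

1. bump: (M_DROP) → mode=M_WAIT action=beep
2. arrived: (M_WAIT) → mode=M_WAIT action=drive_fwd
3. bump: (M_WAIT) → mode=M_SCAN action=drive_fwd
4. arrived: (M_SCAN) → mode=M_DROP action=led_on
5. grasp_ok: (M_DROP) → mode=M_WAIT action=drive_stop
6. bump: (M_WAIT) → mode=M_SCAN action=drive_fwd
7. grasp_ok: (M_SCAN) → mode=M_HALT action=beep

final mode: M_HALT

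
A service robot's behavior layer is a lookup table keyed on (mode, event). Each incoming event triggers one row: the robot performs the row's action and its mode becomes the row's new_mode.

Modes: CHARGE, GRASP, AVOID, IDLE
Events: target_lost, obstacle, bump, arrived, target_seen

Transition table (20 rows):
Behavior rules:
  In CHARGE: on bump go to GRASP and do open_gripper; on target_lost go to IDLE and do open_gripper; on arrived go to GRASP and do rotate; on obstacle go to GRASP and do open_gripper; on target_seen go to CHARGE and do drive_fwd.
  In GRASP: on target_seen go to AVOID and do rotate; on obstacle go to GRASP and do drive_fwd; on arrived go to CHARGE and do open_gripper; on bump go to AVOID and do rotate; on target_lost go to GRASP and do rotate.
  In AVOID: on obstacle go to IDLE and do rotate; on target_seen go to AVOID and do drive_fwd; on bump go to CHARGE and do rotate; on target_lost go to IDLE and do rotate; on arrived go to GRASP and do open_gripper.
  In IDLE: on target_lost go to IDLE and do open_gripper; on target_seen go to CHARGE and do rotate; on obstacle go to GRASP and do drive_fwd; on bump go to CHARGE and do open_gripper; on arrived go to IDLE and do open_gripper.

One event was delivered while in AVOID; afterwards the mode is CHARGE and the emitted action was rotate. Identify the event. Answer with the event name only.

bump

try target_lost: (AVOID, target_lost) → (IDLE, rotate)
try obstacle: (AVOID, obstacle) → (IDLE, rotate)
try bump: (AVOID, bump) → (CHARGE, rotate)  ← matches
try arrived: (AVOID, arrived) → (GRASP, open_gripper)
try target_seen: (AVOID, target_seen) → (AVOID, drive_fwd)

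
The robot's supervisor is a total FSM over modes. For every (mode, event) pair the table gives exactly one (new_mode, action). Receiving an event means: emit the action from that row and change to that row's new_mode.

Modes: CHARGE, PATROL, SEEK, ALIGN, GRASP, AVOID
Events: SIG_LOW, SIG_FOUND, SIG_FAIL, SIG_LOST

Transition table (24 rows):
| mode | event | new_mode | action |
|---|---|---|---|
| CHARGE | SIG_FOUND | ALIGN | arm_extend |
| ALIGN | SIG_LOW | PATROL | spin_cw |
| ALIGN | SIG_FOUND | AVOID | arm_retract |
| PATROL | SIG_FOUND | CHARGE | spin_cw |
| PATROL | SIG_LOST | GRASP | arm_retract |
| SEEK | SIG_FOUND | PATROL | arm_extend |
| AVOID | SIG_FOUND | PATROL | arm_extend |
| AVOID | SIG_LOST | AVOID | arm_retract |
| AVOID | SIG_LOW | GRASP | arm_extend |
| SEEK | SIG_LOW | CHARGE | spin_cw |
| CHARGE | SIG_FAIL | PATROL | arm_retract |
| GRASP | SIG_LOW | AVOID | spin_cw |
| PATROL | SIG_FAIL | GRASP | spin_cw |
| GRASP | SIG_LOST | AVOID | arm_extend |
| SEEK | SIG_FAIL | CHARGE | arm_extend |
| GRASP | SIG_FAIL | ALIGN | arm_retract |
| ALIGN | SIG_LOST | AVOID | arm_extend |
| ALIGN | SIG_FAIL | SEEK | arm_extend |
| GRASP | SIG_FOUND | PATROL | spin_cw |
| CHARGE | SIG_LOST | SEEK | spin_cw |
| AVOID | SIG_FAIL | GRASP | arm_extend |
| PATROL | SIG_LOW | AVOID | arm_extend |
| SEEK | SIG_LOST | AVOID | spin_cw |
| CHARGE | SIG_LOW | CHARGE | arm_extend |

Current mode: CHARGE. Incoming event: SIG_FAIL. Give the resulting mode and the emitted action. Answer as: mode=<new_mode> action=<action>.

mode=PATROL action=arm_retract

current mode = CHARGE; filter table to that mode:
  (CHARGE, SIG_FOUND) → (ALIGN, arm_extend)
  (CHARGE, SIG_FAIL) → (PATROL, arm_retract)  ← event matches
  (CHARGE, SIG_LOST) → (SEEK, spin_cw)
  (CHARGE, SIG_LOW) → (CHARGE, arm_extend)
event = SIG_FAIL selects (PATROL, arm_retract)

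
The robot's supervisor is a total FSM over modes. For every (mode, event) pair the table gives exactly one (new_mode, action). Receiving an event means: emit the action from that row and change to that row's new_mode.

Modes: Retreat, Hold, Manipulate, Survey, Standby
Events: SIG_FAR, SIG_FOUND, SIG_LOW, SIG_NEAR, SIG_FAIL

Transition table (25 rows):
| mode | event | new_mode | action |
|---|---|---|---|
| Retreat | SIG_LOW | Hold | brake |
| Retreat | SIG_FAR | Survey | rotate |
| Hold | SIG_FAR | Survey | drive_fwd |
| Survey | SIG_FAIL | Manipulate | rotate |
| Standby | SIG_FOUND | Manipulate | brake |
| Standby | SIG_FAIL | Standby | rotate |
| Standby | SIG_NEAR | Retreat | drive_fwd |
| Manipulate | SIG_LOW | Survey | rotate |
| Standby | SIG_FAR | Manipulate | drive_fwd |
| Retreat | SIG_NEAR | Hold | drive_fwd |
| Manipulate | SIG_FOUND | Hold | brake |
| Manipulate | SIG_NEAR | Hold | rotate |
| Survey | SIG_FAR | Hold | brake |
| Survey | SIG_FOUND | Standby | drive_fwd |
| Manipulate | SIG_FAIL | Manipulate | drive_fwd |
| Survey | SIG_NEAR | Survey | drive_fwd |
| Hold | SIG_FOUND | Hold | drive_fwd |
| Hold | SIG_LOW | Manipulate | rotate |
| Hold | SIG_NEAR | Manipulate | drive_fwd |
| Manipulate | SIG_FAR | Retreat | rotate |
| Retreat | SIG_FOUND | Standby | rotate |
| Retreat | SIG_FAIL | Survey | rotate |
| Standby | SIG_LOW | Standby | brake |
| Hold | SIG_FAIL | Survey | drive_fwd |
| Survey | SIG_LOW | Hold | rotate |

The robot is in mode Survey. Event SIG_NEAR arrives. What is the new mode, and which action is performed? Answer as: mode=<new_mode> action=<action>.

mode=Survey action=drive_fwd

current mode = Survey; filter table to that mode:
  (Survey, SIG_FAIL) → (Manipulate, rotate)
  (Survey, SIG_FAR) → (Hold, brake)
  (Survey, SIG_FOUND) → (Standby, drive_fwd)
  (Survey, SIG_NEAR) → (Survey, drive_fwd)  ← event matches
  (Survey, SIG_LOW) → (Hold, rotate)
event = SIG_NEAR selects (Survey, drive_fwd)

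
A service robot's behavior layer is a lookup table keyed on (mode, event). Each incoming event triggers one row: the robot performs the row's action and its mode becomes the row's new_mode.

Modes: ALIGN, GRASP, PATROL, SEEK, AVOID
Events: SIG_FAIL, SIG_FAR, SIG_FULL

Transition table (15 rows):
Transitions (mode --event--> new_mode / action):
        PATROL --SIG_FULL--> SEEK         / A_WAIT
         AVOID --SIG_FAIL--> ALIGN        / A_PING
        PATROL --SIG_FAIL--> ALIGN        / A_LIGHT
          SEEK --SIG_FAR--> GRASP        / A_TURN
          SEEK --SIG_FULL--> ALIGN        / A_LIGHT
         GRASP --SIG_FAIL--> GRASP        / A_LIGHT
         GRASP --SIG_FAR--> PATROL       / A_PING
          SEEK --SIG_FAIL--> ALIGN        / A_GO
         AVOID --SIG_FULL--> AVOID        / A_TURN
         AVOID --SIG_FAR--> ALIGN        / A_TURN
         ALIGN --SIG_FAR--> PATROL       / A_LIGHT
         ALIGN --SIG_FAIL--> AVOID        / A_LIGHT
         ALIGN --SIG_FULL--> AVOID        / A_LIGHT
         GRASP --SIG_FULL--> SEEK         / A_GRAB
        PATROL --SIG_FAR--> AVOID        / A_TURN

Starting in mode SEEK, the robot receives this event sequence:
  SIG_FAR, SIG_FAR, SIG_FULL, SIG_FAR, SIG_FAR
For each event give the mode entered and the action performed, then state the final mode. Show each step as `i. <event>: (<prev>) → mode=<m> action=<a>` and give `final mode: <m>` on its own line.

final mode: PATROL

1. SIG_FAR: (SEEK) → mode=GRASP action=A_TURN
2. SIG_FAR: (GRASP) → mode=PATROL action=A_PING
3. SIG_FULL: (PATROL) → mode=SEEK action=A_WAIT
4. SIG_FAR: (SEEK) → mode=GRASP action=A_TURN
5. SIG_FAR: (GRASP) → mode=PATROL action=A_PING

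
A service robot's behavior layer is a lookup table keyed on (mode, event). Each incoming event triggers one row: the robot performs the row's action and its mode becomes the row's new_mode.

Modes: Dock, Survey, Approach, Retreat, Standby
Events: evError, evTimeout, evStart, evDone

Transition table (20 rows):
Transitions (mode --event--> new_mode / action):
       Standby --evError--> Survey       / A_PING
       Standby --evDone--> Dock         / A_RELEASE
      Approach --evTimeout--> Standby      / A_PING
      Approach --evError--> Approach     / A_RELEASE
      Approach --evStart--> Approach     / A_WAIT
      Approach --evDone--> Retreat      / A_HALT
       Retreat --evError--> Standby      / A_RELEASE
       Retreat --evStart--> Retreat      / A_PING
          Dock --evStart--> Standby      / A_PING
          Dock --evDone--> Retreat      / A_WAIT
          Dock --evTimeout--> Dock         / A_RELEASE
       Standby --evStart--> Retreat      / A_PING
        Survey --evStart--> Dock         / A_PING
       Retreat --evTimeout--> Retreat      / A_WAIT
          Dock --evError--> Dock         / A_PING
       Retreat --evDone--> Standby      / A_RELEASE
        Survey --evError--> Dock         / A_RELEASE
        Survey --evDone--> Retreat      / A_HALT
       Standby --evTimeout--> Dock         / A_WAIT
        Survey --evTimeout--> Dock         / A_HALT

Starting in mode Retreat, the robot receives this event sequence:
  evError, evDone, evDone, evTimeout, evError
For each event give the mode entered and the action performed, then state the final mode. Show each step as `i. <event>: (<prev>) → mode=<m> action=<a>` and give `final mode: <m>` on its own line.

1. evError: (Retreat) → mode=Standby action=A_RELEASE
2. evDone: (Standby) → mode=Dock action=A_RELEASE
3. evDone: (Dock) → mode=Retreat action=A_WAIT
4. evTimeout: (Retreat) → mode=Retreat action=A_WAIT
5. evError: (Retreat) → mode=Standby action=A_RELEASE

final mode: Standby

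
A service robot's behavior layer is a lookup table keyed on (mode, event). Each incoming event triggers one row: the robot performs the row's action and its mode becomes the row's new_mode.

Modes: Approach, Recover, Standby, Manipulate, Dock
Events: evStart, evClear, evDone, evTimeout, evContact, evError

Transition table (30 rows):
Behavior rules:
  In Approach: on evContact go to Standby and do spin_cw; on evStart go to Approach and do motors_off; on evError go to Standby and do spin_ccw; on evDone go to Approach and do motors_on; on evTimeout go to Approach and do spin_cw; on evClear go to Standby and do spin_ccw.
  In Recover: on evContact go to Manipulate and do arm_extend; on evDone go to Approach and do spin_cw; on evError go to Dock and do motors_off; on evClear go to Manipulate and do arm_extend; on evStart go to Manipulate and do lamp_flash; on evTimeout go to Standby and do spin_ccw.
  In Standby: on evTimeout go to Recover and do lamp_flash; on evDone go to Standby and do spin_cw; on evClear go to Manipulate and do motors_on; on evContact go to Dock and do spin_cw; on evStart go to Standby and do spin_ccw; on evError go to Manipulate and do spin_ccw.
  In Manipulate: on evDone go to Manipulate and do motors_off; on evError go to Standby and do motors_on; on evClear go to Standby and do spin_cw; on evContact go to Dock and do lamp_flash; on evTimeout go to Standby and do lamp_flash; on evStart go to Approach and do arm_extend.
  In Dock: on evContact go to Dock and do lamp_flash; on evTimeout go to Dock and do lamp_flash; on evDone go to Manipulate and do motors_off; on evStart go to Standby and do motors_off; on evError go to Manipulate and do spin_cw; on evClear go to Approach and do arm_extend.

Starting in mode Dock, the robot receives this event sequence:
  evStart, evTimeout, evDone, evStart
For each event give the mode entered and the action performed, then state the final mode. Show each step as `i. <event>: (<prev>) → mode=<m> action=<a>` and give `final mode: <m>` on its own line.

final mode: Approach

1. evStart: (Dock) → mode=Standby action=motors_off
2. evTimeout: (Standby) → mode=Recover action=lamp_flash
3. evDone: (Recover) → mode=Approach action=spin_cw
4. evStart: (Approach) → mode=Approach action=motors_off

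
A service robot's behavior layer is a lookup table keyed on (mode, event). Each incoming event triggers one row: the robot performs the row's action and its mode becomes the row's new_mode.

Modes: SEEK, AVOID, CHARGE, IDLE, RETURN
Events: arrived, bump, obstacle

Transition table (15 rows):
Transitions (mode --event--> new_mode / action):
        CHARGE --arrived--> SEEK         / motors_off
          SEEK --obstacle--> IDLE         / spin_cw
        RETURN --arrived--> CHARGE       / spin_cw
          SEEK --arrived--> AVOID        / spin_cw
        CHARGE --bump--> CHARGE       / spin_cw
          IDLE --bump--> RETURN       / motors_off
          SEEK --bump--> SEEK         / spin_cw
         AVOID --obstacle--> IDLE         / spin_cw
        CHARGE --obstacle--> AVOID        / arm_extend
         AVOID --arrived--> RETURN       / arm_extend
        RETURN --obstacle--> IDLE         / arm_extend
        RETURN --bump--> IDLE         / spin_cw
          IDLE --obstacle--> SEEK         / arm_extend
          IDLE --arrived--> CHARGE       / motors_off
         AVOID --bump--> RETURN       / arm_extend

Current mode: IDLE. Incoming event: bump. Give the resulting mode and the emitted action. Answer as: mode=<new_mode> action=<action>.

mode=RETURN action=motors_off

current mode = IDLE; filter table to that mode:
  (IDLE, bump) → (RETURN, motors_off)  ← event matches
  (IDLE, obstacle) → (SEEK, arm_extend)
  (IDLE, arrived) → (CHARGE, motors_off)
event = bump selects (RETURN, motors_off)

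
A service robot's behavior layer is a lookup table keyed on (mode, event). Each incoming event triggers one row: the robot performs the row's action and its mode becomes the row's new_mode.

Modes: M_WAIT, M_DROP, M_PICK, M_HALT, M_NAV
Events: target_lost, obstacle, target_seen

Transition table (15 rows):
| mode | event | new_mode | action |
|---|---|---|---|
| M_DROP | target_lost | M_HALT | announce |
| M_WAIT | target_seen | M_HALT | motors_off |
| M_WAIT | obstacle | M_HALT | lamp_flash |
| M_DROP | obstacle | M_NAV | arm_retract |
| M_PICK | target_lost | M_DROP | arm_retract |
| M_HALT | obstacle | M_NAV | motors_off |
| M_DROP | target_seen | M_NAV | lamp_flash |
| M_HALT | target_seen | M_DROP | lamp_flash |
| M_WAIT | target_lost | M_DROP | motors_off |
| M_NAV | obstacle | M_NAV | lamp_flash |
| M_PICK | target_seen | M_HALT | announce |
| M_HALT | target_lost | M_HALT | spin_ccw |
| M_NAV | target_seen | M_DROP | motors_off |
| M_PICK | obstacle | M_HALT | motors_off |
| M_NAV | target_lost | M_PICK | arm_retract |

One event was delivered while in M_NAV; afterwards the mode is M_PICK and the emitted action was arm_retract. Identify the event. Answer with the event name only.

target_lost

try target_lost: (M_NAV, target_lost) → (M_PICK, arm_retract)  ← matches
try obstacle: (M_NAV, obstacle) → (M_NAV, lamp_flash)
try target_seen: (M_NAV, target_seen) → (M_DROP, motors_off)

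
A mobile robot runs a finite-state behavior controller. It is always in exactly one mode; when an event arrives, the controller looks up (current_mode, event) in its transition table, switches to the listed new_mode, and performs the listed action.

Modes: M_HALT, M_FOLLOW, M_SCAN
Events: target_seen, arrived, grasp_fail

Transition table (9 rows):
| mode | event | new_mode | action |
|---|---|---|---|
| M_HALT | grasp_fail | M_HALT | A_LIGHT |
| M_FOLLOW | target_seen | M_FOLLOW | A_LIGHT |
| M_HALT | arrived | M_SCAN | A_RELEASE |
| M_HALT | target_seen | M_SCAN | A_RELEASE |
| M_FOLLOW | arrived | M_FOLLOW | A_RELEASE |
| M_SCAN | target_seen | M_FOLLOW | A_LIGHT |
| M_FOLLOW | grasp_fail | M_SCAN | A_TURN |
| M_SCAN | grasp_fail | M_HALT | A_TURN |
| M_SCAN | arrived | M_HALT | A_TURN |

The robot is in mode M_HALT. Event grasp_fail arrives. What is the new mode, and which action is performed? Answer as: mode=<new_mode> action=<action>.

mode=M_HALT action=A_LIGHT

current mode = M_HALT; filter table to that mode:
  (M_HALT, grasp_fail) → (M_HALT, A_LIGHT)  ← event matches
  (M_HALT, arrived) → (M_SCAN, A_RELEASE)
  (M_HALT, target_seen) → (M_SCAN, A_RELEASE)
event = grasp_fail selects (M_HALT, A_LIGHT)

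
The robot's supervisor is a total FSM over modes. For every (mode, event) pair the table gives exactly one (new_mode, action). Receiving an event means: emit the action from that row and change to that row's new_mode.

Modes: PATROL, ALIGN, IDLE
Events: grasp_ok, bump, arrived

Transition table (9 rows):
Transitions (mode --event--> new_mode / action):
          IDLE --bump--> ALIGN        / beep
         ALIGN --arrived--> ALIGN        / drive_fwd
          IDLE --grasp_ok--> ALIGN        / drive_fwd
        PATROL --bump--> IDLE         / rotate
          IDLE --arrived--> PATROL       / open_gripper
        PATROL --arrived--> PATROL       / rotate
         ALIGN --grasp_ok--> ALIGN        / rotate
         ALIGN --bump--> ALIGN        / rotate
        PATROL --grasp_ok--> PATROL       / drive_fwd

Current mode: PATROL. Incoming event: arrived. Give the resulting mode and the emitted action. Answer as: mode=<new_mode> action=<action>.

mode=PATROL action=rotate

current mode = PATROL; filter table to that mode:
  (PATROL, bump) → (IDLE, rotate)
  (PATROL, arrived) → (PATROL, rotate)  ← event matches
  (PATROL, grasp_ok) → (PATROL, drive_fwd)
event = arrived selects (PATROL, rotate)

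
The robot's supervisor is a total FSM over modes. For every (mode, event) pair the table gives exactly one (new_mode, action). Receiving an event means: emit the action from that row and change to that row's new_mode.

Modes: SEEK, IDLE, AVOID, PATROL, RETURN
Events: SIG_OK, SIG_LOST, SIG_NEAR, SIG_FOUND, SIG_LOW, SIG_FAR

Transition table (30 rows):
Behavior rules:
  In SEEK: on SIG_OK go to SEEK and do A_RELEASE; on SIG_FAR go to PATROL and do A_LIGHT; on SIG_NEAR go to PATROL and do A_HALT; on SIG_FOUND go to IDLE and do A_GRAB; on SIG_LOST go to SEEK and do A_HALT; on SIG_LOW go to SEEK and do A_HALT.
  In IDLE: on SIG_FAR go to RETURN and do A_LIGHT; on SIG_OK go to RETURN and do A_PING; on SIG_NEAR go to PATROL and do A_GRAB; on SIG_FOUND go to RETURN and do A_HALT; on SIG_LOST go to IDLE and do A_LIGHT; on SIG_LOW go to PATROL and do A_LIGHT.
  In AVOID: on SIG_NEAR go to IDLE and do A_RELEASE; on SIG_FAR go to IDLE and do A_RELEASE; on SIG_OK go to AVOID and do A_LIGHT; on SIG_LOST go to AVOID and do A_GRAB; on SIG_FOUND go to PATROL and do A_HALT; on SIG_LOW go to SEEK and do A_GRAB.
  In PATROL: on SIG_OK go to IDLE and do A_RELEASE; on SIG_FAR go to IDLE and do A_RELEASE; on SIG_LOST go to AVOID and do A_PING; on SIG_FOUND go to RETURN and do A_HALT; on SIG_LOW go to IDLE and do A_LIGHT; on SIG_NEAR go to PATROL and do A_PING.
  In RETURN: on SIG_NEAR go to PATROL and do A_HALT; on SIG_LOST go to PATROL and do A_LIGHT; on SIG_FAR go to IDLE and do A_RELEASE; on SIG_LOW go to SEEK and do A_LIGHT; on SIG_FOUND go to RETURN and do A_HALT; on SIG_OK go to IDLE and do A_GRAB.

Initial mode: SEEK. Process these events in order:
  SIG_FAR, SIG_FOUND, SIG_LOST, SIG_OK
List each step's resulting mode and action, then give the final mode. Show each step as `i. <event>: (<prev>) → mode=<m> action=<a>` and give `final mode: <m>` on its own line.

1. SIG_FAR: (SEEK) → mode=PATROL action=A_LIGHT
2. SIG_FOUND: (PATROL) → mode=RETURN action=A_HALT
3. SIG_LOST: (RETURN) → mode=PATROL action=A_LIGHT
4. SIG_OK: (PATROL) → mode=IDLE action=A_RELEASE

final mode: IDLE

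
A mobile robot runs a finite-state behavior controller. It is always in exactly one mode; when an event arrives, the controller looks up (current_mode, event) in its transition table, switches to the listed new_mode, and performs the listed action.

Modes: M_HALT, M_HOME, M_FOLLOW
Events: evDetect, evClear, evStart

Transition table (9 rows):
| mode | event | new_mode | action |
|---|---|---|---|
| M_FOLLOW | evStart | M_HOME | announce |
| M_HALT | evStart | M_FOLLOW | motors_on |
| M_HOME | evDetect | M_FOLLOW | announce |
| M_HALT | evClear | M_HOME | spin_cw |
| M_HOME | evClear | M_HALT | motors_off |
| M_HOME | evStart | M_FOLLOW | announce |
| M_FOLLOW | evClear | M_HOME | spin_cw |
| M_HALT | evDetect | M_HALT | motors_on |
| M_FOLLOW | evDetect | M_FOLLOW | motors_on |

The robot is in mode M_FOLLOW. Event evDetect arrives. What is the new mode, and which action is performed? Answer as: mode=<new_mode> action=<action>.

current mode = M_FOLLOW; filter table to that mode:
  (M_FOLLOW, evStart) → (M_HOME, announce)
  (M_FOLLOW, evClear) → (M_HOME, spin_cw)
  (M_FOLLOW, evDetect) → (M_FOLLOW, motors_on)  ← event matches
event = evDetect selects (M_FOLLOW, motors_on)

mode=M_FOLLOW action=motors_on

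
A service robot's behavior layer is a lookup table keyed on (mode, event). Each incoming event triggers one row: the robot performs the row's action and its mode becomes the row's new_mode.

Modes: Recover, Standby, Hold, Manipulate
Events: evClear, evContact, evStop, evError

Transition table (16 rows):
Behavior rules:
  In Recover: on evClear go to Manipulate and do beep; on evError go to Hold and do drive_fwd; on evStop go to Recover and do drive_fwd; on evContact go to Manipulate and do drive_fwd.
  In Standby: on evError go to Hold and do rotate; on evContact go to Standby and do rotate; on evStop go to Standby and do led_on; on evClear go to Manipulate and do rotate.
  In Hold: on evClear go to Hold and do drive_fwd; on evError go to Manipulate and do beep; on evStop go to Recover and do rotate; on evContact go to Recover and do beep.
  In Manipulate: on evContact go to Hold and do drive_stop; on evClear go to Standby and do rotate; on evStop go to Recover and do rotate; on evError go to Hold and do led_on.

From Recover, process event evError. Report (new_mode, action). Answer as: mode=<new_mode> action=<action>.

current mode = Recover; filter table to that mode:
  (Recover, evClear) → (Manipulate, beep)
  (Recover, evError) → (Hold, drive_fwd)  ← event matches
  (Recover, evStop) → (Recover, drive_fwd)
  (Recover, evContact) → (Manipulate, drive_fwd)
event = evError selects (Hold, drive_fwd)

mode=Hold action=drive_fwd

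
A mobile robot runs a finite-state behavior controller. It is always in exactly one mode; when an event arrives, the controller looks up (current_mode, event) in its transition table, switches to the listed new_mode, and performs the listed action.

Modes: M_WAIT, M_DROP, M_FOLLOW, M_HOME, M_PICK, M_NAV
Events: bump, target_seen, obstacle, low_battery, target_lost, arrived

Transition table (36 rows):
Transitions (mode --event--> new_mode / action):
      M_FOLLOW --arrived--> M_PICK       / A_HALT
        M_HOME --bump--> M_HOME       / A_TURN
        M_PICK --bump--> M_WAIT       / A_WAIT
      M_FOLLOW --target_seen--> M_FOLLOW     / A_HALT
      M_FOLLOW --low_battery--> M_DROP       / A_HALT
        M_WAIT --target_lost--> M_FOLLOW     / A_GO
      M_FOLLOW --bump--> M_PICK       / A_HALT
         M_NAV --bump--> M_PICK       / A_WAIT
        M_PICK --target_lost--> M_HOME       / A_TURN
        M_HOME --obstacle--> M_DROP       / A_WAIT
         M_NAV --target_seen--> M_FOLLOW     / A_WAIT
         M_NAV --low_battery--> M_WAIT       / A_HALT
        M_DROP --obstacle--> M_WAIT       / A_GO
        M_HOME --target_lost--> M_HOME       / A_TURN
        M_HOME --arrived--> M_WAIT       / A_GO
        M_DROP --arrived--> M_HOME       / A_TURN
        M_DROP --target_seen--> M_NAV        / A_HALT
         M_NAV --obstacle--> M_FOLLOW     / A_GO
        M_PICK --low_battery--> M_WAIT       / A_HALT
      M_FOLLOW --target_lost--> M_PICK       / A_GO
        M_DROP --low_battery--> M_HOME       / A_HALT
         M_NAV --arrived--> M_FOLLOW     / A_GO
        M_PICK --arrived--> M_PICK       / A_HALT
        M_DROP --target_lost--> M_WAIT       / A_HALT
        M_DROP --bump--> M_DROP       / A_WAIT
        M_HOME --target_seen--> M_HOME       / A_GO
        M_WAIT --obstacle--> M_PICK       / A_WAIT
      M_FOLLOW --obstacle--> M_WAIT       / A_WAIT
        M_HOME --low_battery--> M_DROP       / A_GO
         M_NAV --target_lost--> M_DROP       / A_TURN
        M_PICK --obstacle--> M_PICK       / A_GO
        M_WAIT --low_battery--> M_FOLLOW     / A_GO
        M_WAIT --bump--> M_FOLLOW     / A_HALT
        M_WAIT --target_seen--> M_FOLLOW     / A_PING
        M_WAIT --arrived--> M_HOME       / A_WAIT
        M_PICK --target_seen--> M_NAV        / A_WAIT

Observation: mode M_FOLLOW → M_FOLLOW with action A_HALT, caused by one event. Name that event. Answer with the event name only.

target_seen

try bump: (M_FOLLOW, bump) → (M_PICK, A_HALT)
try target_seen: (M_FOLLOW, target_seen) → (M_FOLLOW, A_HALT)  ← matches
try obstacle: (M_FOLLOW, obstacle) → (M_WAIT, A_WAIT)
try low_battery: (M_FOLLOW, low_battery) → (M_DROP, A_HALT)
try target_lost: (M_FOLLOW, target_lost) → (M_PICK, A_GO)
try arrived: (M_FOLLOW, arrived) → (M_PICK, A_HALT)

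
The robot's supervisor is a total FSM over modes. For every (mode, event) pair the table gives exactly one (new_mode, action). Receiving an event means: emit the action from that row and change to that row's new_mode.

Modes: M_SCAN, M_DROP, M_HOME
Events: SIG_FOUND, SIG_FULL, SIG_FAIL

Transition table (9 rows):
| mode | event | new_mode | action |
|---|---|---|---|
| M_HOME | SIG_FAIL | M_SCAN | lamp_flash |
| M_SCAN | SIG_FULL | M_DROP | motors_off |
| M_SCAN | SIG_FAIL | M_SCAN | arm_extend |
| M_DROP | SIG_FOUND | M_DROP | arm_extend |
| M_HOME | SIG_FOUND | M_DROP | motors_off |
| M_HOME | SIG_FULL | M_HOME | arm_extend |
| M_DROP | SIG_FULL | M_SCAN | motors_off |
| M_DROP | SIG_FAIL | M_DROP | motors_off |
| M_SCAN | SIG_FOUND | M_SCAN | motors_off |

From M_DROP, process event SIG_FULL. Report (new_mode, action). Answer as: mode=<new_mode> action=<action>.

mode=M_SCAN action=motors_off

current mode = M_DROP; filter table to that mode:
  (M_DROP, SIG_FOUND) → (M_DROP, arm_extend)
  (M_DROP, SIG_FULL) → (M_SCAN, motors_off)  ← event matches
  (M_DROP, SIG_FAIL) → (M_DROP, motors_off)
event = SIG_FULL selects (M_SCAN, motors_off)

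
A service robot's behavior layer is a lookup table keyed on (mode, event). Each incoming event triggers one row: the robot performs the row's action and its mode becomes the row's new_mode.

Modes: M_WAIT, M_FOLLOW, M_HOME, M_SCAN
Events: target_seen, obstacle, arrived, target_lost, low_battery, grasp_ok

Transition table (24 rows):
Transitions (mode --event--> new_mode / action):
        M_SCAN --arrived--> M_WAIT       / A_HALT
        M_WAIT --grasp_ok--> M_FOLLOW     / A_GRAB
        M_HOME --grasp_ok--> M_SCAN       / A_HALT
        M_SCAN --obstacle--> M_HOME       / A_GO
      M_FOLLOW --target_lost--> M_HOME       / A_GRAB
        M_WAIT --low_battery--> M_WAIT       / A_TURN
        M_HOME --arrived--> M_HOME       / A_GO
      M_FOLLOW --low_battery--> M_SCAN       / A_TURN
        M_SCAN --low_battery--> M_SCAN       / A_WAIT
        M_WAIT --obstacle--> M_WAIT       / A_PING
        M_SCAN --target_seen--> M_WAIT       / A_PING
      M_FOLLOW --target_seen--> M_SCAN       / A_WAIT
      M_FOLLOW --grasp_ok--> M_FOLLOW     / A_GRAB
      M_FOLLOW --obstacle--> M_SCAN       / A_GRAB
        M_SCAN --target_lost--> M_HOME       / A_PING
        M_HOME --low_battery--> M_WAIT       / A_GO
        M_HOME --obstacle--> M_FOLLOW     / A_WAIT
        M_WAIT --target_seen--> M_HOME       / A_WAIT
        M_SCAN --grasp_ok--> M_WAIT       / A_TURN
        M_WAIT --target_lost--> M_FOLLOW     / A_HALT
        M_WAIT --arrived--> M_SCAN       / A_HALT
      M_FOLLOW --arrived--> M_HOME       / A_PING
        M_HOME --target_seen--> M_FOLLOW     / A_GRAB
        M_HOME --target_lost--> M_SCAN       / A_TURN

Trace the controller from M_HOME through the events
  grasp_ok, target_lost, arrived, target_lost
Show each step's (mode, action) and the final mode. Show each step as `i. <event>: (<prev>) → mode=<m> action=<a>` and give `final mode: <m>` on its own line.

final mode: M_SCAN

1. grasp_ok: (M_HOME) → mode=M_SCAN action=A_HALT
2. target_lost: (M_SCAN) → mode=M_HOME action=A_PING
3. arrived: (M_HOME) → mode=M_HOME action=A_GO
4. target_lost: (M_HOME) → mode=M_SCAN action=A_TURN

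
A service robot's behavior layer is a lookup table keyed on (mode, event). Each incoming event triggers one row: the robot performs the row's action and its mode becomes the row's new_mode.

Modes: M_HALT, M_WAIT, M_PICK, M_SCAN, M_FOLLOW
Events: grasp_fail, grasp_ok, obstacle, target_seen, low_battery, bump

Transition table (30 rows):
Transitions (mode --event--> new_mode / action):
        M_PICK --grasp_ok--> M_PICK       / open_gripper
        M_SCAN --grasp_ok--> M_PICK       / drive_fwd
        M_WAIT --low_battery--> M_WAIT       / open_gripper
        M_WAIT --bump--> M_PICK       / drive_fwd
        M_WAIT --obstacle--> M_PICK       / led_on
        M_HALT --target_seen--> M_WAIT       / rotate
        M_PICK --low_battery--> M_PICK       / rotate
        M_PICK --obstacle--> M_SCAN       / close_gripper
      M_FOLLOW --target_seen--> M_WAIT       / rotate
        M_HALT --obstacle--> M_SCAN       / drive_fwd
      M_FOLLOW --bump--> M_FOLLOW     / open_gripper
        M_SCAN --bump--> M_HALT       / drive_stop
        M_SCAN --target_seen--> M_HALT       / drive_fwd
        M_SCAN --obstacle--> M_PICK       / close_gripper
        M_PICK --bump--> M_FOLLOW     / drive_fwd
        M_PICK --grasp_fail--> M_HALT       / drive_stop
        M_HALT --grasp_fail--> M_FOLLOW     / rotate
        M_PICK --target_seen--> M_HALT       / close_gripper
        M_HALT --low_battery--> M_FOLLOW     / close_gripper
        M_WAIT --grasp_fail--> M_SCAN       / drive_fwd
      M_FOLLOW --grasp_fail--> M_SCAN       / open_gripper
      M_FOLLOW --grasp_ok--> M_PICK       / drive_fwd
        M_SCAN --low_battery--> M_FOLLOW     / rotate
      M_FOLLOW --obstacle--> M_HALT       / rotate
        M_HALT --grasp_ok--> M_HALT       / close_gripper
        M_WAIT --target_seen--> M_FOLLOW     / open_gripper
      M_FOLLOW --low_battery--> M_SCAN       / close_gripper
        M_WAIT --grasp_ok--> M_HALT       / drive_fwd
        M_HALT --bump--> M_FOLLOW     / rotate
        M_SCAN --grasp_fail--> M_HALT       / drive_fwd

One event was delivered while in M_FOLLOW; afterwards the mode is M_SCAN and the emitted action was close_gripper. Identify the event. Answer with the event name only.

try grasp_fail: (M_FOLLOW, grasp_fail) → (M_SCAN, open_gripper)
try grasp_ok: (M_FOLLOW, grasp_ok) → (M_PICK, drive_fwd)
try obstacle: (M_FOLLOW, obstacle) → (M_HALT, rotate)
try target_seen: (M_FOLLOW, target_seen) → (M_WAIT, rotate)
try low_battery: (M_FOLLOW, low_battery) → (M_SCAN, close_gripper)  ← matches
try bump: (M_FOLLOW, bump) → (M_FOLLOW, open_gripper)

low_battery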